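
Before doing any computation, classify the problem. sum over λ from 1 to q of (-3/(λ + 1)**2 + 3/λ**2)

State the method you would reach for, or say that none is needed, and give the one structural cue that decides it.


Method: telescoping — write out three consecutive terms and watch the interior cancel: the advanced copy one term subtracts reappears as the very next term's leading piece, pair after pair.


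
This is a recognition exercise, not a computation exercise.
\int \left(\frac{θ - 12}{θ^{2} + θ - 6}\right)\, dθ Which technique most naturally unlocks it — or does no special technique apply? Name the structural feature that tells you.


Technique: partial fractions — the bottom factors while the top stays lower-degree — split into simple fractions and integrate piece by piece.


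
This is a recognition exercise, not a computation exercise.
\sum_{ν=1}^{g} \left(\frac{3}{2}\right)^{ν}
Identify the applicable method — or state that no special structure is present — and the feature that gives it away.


Verdict: the geometric series formula — each summand is the previous one scaled by \frac{3}{2}; that constant multiplier is itself the geometric structure.


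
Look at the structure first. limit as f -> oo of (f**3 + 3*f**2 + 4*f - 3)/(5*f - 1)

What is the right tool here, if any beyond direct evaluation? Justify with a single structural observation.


Diagnosis: dominant-term comparison — as f grows, only the highest-degree terms matter — compare leading terms and read the limit off. Differentiating the expression as a single quotient would eventually settle it as well; matching dominant growth settles it immediately.


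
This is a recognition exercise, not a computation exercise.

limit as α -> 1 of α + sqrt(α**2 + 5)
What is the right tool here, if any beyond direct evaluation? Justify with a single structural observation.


Technique: no special technique — no vanishing denominator and no indeterminate clash at the point — evaluation is immediate.


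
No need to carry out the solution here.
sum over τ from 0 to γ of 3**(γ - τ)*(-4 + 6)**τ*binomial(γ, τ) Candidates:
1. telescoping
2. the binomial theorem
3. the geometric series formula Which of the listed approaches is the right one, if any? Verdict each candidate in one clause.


Technique: the binomial theorem — binomial(γ, τ) weighting matched powers of (-4 + 6) and 3 is the expanded form of ((-4 + 6) + 3)^γ — fold it back up.
- telescoping — computed from the summand as displayed, the partial sums build up without the pairwise collapse telescoping exploits.
- the binomial theorem — yes — fits the structure here.
- the geometric series formula: consecutive terms are not related by a fixed multiplier.


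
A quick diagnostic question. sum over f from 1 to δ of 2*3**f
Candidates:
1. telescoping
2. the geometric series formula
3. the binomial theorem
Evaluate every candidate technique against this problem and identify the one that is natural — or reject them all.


Best approach: the geometric series formula — check a ratio of consecutive terms: it is 3, independent of the index, so the geometric formula closes the sum.
- telescoping — as presented, consecutive terms share no shifted copy to cancel against — no rewrite is on display to change that.
- the geometric series formula — applicable, and directly so.
- the binomial theorem: no binomial coefficients pair with matched powers.


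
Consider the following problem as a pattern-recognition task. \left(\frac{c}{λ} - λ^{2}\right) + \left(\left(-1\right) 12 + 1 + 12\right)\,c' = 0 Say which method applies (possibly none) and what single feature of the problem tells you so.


Diagnosis: a linear integrating factor — the unknown enters only to the first power against a nonzero forcing term — the integrating-factor template applies directly.


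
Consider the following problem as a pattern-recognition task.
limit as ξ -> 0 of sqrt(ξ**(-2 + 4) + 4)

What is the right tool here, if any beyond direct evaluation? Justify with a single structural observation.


Diagnosis: no special technique — the expression is continuous at the evaluation point — substitute directly; no indeterminate form appears.


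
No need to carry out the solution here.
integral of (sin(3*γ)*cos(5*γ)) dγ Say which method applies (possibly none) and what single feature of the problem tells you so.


Diagnosis: a trigonometric identity — mixed-frequency products such as sin(3*γ)*cos(5*γ) are designed for the product-to-sum formula.


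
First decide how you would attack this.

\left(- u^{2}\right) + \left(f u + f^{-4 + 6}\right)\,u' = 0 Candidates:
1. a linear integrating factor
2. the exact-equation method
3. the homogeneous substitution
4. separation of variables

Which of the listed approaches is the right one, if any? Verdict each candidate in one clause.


Verdict: the homogeneous substitution — the slope's numerator and denominator have matching total degree, so it depends only on u/f and the ratio substitution collapses it. A Bernoulli-style rewrite — possibly after exchanging which variable is treated as dependent — would work as well; the homogeneous substitution is the more immediate reading here.
- a linear integrating factor: a nonlinear term in the unknown puts this outside the integrating-factor template.
- the exact-equation method — the mixed-partials test fails on this split — it is not an exact differential as presented.
- the homogeneous substitution — yes — fits the structure here.
- separation of variables: no algebra isolates the independent variable on one side and the unknown on the other.


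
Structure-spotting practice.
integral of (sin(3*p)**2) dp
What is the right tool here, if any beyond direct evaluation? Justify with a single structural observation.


Technique: a trigonometric identity — the even exponent on sin(3*p)**2 signals one move: rewrite via cos of the doubled angle.


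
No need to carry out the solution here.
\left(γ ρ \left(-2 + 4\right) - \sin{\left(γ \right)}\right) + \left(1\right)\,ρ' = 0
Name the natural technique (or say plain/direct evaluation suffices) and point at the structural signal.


Verdict: a linear integrating factor — the unknown enters only to the first power against a nonzero forcing term — the integrating-factor template applies directly.


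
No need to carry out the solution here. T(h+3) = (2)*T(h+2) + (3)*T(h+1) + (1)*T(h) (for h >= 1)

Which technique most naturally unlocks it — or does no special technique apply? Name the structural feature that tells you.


Technique: the characteristic-root method — constant coefficients and linearity mean the ansatz r^h reduces it to solving the characteristic polynomial.


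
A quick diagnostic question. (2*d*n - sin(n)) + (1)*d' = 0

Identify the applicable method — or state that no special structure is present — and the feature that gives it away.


Method: a linear integrating factor — the unknown enters only to the first power against a nonzero forcing term — the integrating-factor template applies directly.


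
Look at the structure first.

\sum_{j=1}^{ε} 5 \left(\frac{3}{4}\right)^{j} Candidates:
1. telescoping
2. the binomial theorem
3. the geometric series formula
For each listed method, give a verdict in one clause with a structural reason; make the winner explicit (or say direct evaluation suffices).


Technique: the geometric series formula — each summand is the previous one scaled by \frac{3}{4}; that constant multiplier is itself the geometric structure.
- telescoping — writing out consecutive terms as given produces no pairwise cancellation.
- the binomial theorem: no binomial coefficients pair with matched powers.
- the geometric series formula — applies; the problem has the shape this method handles.


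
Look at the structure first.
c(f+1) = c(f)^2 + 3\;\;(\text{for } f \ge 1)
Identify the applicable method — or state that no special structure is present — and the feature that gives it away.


Method: no special technique — each new value is a nonlinear function of earlier ones — scaling arguments and superposition both fail.


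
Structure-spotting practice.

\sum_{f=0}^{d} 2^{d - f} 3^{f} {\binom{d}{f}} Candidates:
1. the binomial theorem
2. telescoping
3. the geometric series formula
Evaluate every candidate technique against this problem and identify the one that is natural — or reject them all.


Diagnosis: the binomial theorem — {\binom{d}{f}} weighting matched powers of 3 and 2 is the expanded form of (3 + 2)^d — fold it back up.
- the binomial theorem: applicable, and directly so.
- telescoping — as presented, consecutive terms share no shifted copy to cancel against — no rewrite is on display to change that.
- the geometric series formula: no single multiplier carries one term to the next throughout the sum.


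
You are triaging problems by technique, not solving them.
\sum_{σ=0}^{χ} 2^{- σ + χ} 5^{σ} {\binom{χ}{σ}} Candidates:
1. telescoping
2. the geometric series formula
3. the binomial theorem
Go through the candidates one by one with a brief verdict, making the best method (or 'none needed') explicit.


Technique: the binomial theorem — the binomial coefficients weight matched powers of 5 and 2, which is exactly the expansion of a binomial power.
- telescoping: the summand is not presented as a shifted difference — a telescoping rewrite may exist, but the displayed structure does not offer one.
- the geometric series formula: consecutive terms are not related by a fixed multiplier.
- the binomial theorem — yes, a natural case for it.


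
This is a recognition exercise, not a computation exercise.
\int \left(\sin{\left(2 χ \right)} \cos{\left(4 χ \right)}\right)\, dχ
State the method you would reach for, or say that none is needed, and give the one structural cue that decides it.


Best approach: a trigonometric identity — cross-frequency products like \sin{\left(2 χ \right)} \cos{\left(4 χ \right)} are the textbook product-to-sum case — the identity converts them to directly integrable sinusoids.


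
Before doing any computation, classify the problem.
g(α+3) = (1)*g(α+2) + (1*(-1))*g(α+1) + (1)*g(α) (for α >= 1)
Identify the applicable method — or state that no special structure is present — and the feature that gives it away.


Method: the characteristic-root method — try a geometric ansatz r^α: constant coefficients turn the recurrence into one polynomial equation in r.


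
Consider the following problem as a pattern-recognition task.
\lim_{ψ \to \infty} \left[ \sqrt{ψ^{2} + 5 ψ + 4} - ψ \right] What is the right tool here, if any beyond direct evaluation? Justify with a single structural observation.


Method: conjugate multiplication — infinity minus infinity with a radical in play — multiply by the conjugate so the divergences of \sqrt{ψ^{2} + 5 ψ + 4} and ψ annihilate.


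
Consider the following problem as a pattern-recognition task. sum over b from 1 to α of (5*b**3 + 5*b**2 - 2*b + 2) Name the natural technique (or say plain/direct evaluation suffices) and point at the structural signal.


Best approach: no special technique — recognize the absence of structure: constant-multiple powers of b summed plainly, no special method required.


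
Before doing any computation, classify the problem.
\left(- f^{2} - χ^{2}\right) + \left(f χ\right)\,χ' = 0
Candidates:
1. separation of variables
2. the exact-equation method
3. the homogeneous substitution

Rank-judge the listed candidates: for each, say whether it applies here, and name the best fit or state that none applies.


Best approach: the homogeneous substitution — scaling f and χ together leaves the slope fixed — it depends only on χ/f, so substitute the ratio. A Bernoulli substitution is a fair alternative on this equation directly; the homogeneous reading takes it as given.
- separation of variables: the two dependences are entangled, not a clean product of one-variable pieces.
- the exact-equation method — the mixed partial derivatives differ, so the left side is not a total differential.
- the homogeneous substitution — a fit — the right tool for this form.


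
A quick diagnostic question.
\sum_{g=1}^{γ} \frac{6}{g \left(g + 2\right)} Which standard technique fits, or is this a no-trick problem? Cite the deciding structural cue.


Diagnosis: telescoping — the summand \frac{6}{g \left(g + 2\right)} decomposes into fractions whose poles differ by an integer shift — the series collapses.


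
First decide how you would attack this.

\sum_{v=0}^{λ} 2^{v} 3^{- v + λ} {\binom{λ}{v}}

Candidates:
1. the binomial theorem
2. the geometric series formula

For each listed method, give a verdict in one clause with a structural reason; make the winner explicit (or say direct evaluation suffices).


Best approach: the binomial theorem — the binomial coefficients weight matched powers of 2 and 3, which is exactly the expansion of a binomial power.
- the binomial theorem — yes — fits the structure here.
- the geometric series formula — dividing successive terms gives an index-dependent quantity, not a constant.


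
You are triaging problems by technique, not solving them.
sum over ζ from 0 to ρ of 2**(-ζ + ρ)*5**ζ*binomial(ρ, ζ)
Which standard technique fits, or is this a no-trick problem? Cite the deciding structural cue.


Technique: the binomial theorem — the summand is term ζ of a binomial expansion in 5 and 2; the whole sum is a single power.


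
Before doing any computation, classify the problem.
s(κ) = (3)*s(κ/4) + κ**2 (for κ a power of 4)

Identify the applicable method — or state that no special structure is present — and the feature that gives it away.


Verdict: the master substitution — the recursive call is at index κ/4 rather than a shift, a divide-and-conquer shape — substituting κ = 4^m linearizes it.


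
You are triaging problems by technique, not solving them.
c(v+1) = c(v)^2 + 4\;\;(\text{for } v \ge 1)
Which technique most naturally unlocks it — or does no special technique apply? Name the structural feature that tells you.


Best approach: no special technique — the unknown sequence enters the update nonlinearly, so no linear method fits the recurrence as written — direct iteration remains.


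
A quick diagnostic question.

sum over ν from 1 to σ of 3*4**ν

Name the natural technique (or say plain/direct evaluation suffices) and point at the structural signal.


Verdict: the geometric series formula — each summand is the previous one scaled by 4; that constant multiplier is itself the geometric structure.


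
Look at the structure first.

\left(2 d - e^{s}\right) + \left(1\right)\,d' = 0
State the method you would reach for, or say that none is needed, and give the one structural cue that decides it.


Technique: a linear integrating factor — first power of d, nonzero forcing: the integrating-factor recipe applies verbatim with p = 2.


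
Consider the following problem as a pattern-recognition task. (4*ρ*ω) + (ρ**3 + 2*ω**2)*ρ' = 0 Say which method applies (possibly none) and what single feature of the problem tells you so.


Diagnosis: the exact-equation method — the mixed-partials test passes for 4*ρ*ω and ρ**3 + 2*ω**2, so a potential function exists as presented.


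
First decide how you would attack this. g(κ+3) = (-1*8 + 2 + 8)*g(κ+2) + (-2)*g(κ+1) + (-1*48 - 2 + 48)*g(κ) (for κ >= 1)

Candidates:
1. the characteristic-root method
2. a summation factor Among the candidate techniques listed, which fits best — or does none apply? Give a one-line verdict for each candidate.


Best approach: the characteristic-root method — the recurrence treats every index alike (constant coefficients, no forcing) — precisely the regime where r^κ trials close it.
- the characteristic-root method — applicable, and directly so.
- a summation factor: a summation factor telescopes one-step recursions; this one carries higher-order memory.


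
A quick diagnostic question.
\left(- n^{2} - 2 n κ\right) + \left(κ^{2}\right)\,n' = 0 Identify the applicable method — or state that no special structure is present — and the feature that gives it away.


Verdict: the homogeneous substitution — the slope is degree-zero homogeneous: the ratio substitution v = n/κ collapses it. A Bernoulli substitution is a fair alternative on this equation directly; the homogeneous reading takes it as given.


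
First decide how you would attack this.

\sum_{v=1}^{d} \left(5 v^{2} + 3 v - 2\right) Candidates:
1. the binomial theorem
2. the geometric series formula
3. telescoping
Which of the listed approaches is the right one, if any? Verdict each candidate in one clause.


Technique: no special technique — the summand is a plain polynomial in v (expanding first if it arrives factored); standard power-sum formulas evaluate it term by term.
- the binomial theorem: no binomial coefficients pair up with complementary powers here.
- the geometric series formula — the term-to-term ratio changes with the index, so the geometric formula cannot close it.
- telescoping — neither a shifted-difference shape nor integer-spaced poles are present.


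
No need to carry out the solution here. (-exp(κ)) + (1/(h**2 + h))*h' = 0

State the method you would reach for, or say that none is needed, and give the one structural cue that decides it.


Method: separation of variables — a product of single-variable factors, exp(κ) and h**2 + h — the textbook separable form. Rearranged, this also fits the Bernoulli template directly; separation reads the product structure as given.


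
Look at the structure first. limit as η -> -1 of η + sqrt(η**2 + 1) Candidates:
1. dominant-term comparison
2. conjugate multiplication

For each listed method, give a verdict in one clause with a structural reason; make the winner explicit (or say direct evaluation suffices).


Verdict: no special technique — the function is continuous at -1; evaluation is itself the limit, no machinery required.
- dominant-term comparison: this limit is not decided by comparing polynomial growth at infinity.
- conjugate multiplication — rationalization has no target — no divergent radical difference appears.


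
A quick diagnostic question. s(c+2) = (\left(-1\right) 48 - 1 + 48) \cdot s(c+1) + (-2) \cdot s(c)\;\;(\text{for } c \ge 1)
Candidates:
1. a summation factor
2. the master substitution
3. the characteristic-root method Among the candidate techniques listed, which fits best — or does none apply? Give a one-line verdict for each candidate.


Technique: the characteristic-root method — shift-invariance with fixed coefficients calls for exponential trials; the characteristic polynomial finds every r^c.
- a summation factor: a summation factor telescopes one-step recursions; this one carries higher-order memory.
- the master substitution: there is no divide-the-index recursive argument.
- the characteristic-root method: applicable, and directly so.


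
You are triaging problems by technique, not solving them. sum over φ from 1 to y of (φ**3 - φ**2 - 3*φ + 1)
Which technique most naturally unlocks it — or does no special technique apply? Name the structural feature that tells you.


Best approach: no special technique — every summand is a constant multiple of a power of φ — apply the standard power-sum identities one degree at a time.


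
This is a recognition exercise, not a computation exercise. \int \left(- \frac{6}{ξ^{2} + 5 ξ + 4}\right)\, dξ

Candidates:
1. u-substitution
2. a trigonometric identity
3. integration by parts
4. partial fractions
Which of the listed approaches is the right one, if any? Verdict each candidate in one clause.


Best approach: partial fractions — ξ^{2} + 5 ξ + 4 splits into linear pieces, so the quotient is a sum of simple fractions — decompose before integrating.
- u-substitution — no subexpression of the integrand serves as a whole-integral substitution inner — individual terms may offer their own, but none carries its derivative as a factor of the full integrand; a working change of variable would have to be constructed from outside the expression.
- a trigonometric identity — no sine or cosine appears, so there is nothing for a trigonometric identity to act on.
- integration by parts: no split into a nonconstant polynomial times one of the standard kernels — exp, sine, or cosine of a linear argument, or a logarithm — applies here.
- partial fractions: applies; the problem has the shape this method handles.


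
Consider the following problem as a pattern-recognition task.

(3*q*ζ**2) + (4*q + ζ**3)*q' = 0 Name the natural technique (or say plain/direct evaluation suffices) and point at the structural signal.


Method: the exact-equation method — d/dq of 3*q*ζ**2 equals d/dζ of 4*q + ζ**3: the form is a total differential of one potential — integrate it exactly.


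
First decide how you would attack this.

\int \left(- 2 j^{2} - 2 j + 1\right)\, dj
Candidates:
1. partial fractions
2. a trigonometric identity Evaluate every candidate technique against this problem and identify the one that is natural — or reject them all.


Technique: no special technique — scan for structure and find none: constant multiples of powers of j, integrate directly.
- partial fractions — the expression is not a ratio of polynomials that decomposes further.
- a trigonometric identity: with no trigonometric functions present, identity rewriting has no target.


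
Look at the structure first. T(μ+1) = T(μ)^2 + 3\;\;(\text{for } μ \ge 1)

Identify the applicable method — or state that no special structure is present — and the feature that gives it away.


Diagnosis: no special technique — the update rule curves (it is not linear in the unknown sequence), so no superposition-based closed form attaches — iterate or study it directly.


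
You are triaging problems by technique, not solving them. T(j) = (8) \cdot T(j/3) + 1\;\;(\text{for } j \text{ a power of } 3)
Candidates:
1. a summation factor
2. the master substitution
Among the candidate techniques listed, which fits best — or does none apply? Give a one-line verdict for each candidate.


Technique: the master substitution — treat m = log base 3 of j as the new clock: one recursion step advances m by one while j scales by 3.
- a summation factor: a divided-index call is outside the fixed-shift first-order family a summation factor normalizes.
- the master substitution — yes, a natural case for it.


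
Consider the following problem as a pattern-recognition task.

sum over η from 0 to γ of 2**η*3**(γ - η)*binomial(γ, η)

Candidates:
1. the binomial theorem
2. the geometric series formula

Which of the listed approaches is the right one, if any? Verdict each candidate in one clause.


Verdict: the binomial theorem — the summand is term η of a binomial expansion in 2 and 3; the whole sum is a single power.
- the binomial theorem: applies; the problem has the shape this method handles.
- the geometric series formula — no single multiplier carries one term to the next throughout the sum.


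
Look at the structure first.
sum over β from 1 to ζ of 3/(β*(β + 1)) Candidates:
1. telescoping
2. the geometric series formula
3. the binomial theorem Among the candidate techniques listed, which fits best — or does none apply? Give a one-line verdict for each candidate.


Method: telescoping — 3/(β*(β + 1)) decomposes into shift-paired simple fractions; the series telescopes to finitely many boundary pieces.
- telescoping: applies; the problem has the shape this method handles.
- the geometric series formula — the term-to-term ratio changes with the index, so the geometric formula cannot close it.
- the binomial theorem: the summand does not match any term pattern of an expanded binomial power.


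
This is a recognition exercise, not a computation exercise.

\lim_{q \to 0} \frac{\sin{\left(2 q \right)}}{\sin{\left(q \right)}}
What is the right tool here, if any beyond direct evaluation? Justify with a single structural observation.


Diagnosis: l'Hôpital's rule (0/0) — plug in 0: top and bottom both hit zero, so differentiate each and retry. The standard small-argument limits would also carry it; the rule is the systematic route.


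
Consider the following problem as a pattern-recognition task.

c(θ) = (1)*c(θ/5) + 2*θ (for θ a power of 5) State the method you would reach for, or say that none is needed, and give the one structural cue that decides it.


Best approach: the master substitution — the argument contracts 5-fold per step: reindex θ exponentially and solve the linear recurrence in the new index.


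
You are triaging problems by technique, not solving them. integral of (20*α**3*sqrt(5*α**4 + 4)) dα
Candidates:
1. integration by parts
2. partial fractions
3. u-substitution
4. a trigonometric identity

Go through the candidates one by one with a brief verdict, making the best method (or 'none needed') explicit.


Diagnosis: u-substitution — the only nontrivial dependence routes through 5*α**4 + 4, whose derivative supplies the leftover factor up to a constant multiple — u = 5*α**4 + 4 flattens it.
- integration by parts — a polynomial factor is present, but its partner is not an exp, sine, or cosine of a degree-1 argument, nor a logarithm.
- partial fractions: there is no rational-function structure to decompose.
- u-substitution: yes, a natural case for it.
- a trigonometric identity: with no trigonometric functions present, identity rewriting has no target.


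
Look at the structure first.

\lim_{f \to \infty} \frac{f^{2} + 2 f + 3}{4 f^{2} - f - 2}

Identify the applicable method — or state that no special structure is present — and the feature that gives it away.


Method: dominant-term comparison — growth-rate triage: the leading powers of f decide the limit, everything else is noise. l'Hôpital's at-infinity variant applies to the expression viewed as a single quotient; the leading-term comparison is the direct route.


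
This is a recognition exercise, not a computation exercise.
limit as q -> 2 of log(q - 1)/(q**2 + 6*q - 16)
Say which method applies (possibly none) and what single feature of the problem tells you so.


Verdict: l'Hôpital's rule (0/0) — plug in 2: top and bottom both hit zero, so differentiate each and retry. A first-order expansion at the point is an equally standard path; the rule packages it.


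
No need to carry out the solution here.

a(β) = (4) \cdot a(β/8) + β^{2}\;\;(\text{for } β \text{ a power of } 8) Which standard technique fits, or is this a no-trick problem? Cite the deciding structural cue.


Diagnosis: the master substitution — the argument contracts 8-fold per step: reindex β exponentially and solve the linear recurrence in the new index.


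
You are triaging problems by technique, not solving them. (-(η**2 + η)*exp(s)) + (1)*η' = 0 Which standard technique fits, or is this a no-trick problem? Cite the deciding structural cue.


Best approach: separation of variables — one side of the product carries the independent variable, the other the unknown — the textbook separation shape. Rearranged, this also fits the Bernoulli template directly; separation reads the product structure as given.


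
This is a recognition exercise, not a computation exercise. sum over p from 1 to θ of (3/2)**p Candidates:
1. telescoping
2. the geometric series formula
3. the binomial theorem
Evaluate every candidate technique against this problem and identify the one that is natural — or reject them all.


Verdict: the geometric series formula — term-over-term division gives 3/2 every time — index-free ratio, geometric sum formula applies.
- telescoping — computed from the summand as displayed, the partial sums build up without the pairwise collapse telescoping exploits.
- the geometric series formula: a fit — the right tool for this form.
- the binomial theorem — the terms do not reassemble into a binomial power.


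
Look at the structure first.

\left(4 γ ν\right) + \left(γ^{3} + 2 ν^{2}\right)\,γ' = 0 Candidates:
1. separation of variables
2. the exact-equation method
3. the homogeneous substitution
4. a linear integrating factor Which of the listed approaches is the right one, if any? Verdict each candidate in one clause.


Verdict: the exact-equation method — the compatibility test passes: the γ-derivative of 4 γ ν matches the ν-derivative of γ^{3} + 2 ν^{2}, so integrate a potential.
- separation of variables: no algebra isolates the independent variable on one side and the unknown on the other.
- the exact-equation method — a fit — the right tool for this form.
- the homogeneous substitution — rescaling both variables together changes the slope, so no ratio substitution collapses it.
- a linear integrating factor: a nonlinear term in the unknown puts this outside the integrating-factor template.


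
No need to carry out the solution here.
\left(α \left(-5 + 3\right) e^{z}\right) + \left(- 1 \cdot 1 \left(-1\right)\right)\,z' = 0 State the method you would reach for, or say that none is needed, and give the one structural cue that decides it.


Method: separation of variables — separating collects all z-dependence with the derivative and leaves all α-dependence opposite: variables separate.


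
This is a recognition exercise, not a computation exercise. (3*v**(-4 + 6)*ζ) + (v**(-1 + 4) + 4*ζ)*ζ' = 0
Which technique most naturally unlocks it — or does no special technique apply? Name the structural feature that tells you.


Diagnosis: the exact-equation method — because the two cross partials coincide, the form is conservative as written — recover its potential in (v, ζ).


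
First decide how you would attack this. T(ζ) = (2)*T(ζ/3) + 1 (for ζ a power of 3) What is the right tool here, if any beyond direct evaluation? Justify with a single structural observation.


Technique: the master substitution — a divide-and-conquer shape: argument ζ/3, so change variables with ζ = 3^m and solve the linear version.


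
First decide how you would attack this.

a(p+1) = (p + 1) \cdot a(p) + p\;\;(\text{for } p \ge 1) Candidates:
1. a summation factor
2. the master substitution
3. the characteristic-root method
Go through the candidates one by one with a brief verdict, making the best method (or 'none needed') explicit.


Method: a summation factor — with the index-dependent coefficient p + 1, dividing by the cumulative product turns the left side into a pure difference.
- a summation factor — yes — fits the structure here.
- the master substitution: there is no divide-the-index recursive argument.
- the characteristic-root method — an index-dependent weight blocks the pure exponential ansatz.


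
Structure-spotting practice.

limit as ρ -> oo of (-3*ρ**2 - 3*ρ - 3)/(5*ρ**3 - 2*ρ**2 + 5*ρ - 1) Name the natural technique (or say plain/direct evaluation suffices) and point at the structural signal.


Verdict: dominant-term comparison — divide by the highest power of ρ present: lower-order terms vanish and the dominant ratio remains. Viewed as a single quotient this is an ∞/∞ form — an at-infinity application of l'Hôpital's rule would also resolve it; comparing leading growth reads the answer without differentiating.


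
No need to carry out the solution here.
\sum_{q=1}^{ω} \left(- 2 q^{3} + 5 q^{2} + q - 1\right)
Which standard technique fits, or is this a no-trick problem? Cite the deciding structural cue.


Best approach: no special technique — this is bookkeeping, not technique: standard formulas for sums of constant-multiple powers of q apply termwise.


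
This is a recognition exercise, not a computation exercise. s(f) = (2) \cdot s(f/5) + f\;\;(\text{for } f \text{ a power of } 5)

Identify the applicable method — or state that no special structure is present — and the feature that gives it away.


Verdict: the master substitution — the argument shrinks by the factor 5, so measure the index on a logarithmic scale and the recursion becomes a shift.


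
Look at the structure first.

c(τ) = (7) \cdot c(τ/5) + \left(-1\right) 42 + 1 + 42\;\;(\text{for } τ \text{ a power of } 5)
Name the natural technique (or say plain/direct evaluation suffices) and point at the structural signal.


Method: the master substitution — the argument contracts 5-fold per step: reindex τ exponentially and solve the linear recurrence in the new index.


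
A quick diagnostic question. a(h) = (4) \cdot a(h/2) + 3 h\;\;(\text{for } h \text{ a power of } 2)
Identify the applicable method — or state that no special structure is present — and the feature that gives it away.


Technique: the master substitution — treat m = log base 2 of h as the new clock: one recursion step advances m by one while h scales by 2.


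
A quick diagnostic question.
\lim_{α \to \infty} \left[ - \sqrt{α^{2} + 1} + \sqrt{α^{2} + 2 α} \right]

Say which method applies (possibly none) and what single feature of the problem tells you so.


Verdict: conjugate multiplication — divergence minus divergence hides a finite answer — expose it by pairing \sqrt{α^{2} + 2 α} - \sqrt{α^{2} + 1} with its conjugate.


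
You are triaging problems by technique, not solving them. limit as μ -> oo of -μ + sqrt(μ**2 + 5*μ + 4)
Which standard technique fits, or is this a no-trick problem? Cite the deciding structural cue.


Technique: conjugate multiplication — the difference sqrt(μ**2 + 5*μ + 4) - μ is an ∞ − ∞ stalemate; its conjugate partner breaks the tie.


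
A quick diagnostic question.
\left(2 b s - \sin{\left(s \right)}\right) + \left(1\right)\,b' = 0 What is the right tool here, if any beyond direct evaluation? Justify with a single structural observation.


Verdict: a linear integrating factor — linear in the unknown with genuine forcing: multiply through by the exponential of the integrated coefficient and the left side closes into one derivative.


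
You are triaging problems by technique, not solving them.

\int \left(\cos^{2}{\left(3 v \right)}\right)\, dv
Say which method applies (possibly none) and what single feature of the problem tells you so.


Verdict: a trigonometric identity — \cos^{2}{\left(3 v \right)} is an even power — the power-reduction identity rewrites it into first-degree cosines.


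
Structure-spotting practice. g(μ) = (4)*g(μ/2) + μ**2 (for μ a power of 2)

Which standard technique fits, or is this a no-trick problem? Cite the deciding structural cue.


Technique: the master substitution — treat m = log base 2 of μ as the new clock: one recursion step advances m by one while μ scales by 2.


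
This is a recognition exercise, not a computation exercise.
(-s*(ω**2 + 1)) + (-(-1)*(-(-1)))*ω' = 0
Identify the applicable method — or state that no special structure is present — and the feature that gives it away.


Method: separation of variables — solved for the derivative, the right side factors as s times ω**2 + 1 — all s-dependence separates from all ω-dependence.


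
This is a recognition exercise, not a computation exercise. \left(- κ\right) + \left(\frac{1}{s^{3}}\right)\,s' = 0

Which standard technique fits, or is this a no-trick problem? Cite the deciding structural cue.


Verdict: separation of variables — separating collects all s-dependence with the derivative and leaves all κ-dependence opposite: variables separate. One could also solve this as an exact equation; with each coefficient in its own variable, separating is the same work with fewer steps.


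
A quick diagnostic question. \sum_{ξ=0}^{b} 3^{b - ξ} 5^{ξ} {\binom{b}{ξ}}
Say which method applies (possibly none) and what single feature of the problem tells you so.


Technique: the binomial theorem — binomial coefficients against complementary powers of 5 and 3: recognize the binomial expansion and resum.


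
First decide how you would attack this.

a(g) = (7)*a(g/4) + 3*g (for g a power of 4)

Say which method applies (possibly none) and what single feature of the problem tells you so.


Diagnosis: the master substitution — the recursive call is at index g/4 rather than a shift, a divide-and-conquer shape — substituting g = 4^m linearizes it.


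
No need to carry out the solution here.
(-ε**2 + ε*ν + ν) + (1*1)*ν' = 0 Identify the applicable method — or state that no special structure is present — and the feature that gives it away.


Technique: a linear integrating factor — linear in the unknown with genuine forcing: multiply through by the exponential of the integrated coefficient and the left side closes into one derivative.


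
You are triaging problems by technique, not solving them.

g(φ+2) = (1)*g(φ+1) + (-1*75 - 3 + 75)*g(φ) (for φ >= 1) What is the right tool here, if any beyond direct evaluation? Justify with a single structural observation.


Best approach: the characteristic-root method — shift-invariance with fixed coefficients calls for exponential trials; the characteristic polynomial finds every r^φ.


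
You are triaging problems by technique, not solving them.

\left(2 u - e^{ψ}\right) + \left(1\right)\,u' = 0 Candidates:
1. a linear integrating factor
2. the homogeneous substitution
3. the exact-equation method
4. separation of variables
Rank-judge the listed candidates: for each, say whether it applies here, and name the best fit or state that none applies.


Technique: a linear integrating factor — the equation is linear in u with coefficient 2; multiplying by the integrating factor exp(∫2) makes the left side a perfect derivative.
- a linear integrating factor: yes, a natural case for it.
- the homogeneous substitution — the ratio of the variables does not determine the slope.
- the exact-equation method: the mixed partial derivatives differ, so the left side is not a total differential.
- separation of variables — the two dependences are entangled, not a clean product of one-variable pieces.


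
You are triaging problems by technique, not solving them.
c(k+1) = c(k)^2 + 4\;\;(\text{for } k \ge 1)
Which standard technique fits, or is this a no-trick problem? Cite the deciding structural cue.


Verdict: no special technique — no ansatz, no master substitution, no summation factor survives the nonlinearity here.


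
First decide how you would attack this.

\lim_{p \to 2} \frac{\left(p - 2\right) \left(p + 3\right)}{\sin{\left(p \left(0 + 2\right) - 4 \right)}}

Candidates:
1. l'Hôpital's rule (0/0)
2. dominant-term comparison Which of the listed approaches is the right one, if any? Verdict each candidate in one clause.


Best approach: l'Hôpital's rule (0/0) — both numerator and denominator vanish at 2: the genuine 0/0 indeterminate that l'Hôpital exists for. A local series expansion at the point resolves it as well; the rule is the packaged version of that step.
- l'Hôpital's rule (0/0) — a fit — the right tool for this form.
- dominant-term comparison: leading-power comparison does not apply to this form.


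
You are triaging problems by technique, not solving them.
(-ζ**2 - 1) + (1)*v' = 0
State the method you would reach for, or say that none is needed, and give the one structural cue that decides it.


Verdict: no special technique — the slope is a pure function of ζ; integrate both sides and be done.


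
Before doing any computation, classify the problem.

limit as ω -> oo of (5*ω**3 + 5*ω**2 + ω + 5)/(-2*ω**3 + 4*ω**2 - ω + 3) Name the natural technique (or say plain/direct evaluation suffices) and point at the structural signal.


Diagnosis: dominant-term comparison — as ω grows, only the highest-degree terms matter — compare leading terms and read the limit off. Viewed as a single quotient this is an ∞/∞ form — an at-infinity application of l'Hôpital's rule would also resolve it; comparing leading growth reads the answer without differentiating.
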